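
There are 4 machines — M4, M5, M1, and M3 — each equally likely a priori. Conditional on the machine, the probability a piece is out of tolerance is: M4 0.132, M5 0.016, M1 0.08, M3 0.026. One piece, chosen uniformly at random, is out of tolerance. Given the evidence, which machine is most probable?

Since the prior is uniform, the posterior is proportional to the likelihood:
  M4: 0.132
  M5: 0.016
  M1: 0.08
  M3: 0.026
Total = 0.254.
Largest term belongs to M4, so M4 is most probable.

M4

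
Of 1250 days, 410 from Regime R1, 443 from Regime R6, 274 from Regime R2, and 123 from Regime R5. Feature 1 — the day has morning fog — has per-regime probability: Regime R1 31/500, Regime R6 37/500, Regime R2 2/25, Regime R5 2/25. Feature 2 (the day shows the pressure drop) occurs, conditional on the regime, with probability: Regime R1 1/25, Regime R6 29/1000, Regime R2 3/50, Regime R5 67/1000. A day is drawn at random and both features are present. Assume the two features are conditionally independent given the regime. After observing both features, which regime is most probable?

Regime R2

Unnormalized posteriors (prior × likelihood):
  Regime R1: 0.328 × 0.062 × 0.04 = 0.00081344
  Regime R6: 0.3544 × 0.074 × 0.029 = 0.0007605424
  Regime R2: 0.2192 × 0.08 × 0.06 = 0.00105216
  Regime R5: 0.0984 × 0.08 × 0.067 = 0.000527424
Total = 0.0031535664.
Largest term belongs to Regime R2, so Regime R2 is most probable.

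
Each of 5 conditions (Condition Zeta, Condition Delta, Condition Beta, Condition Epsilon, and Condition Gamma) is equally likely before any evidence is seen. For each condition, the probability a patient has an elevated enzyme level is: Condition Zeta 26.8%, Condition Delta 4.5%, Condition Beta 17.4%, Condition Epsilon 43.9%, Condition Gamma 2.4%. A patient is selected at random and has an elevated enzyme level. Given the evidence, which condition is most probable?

Condition Epsilon

With a uniform prior (1/5 each), posterior ∝ likelihood:
  Condition Zeta: 0.268
  Condition Delta: 0.045
  Condition Beta: 0.174
  Condition Epsilon: 0.439
  Condition Gamma: 0.024
Normalizing constant = 0.95.
Largest term belongs to Condition Epsilon, so Condition Epsilon is most probable.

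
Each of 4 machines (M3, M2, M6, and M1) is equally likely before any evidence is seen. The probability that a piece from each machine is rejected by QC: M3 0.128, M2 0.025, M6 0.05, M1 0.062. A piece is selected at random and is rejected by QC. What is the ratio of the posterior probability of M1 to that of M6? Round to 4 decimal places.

1.2400

With a uniform prior (1/4 each), posterior ∝ likelihood:
  M3: 0.128
  M2: 0.025
  M6: 0.05
  M1: 0.062
Total = 0.265.
The ratio is 0.062 / 0.05 (the normalizer cancels) = 1.2400.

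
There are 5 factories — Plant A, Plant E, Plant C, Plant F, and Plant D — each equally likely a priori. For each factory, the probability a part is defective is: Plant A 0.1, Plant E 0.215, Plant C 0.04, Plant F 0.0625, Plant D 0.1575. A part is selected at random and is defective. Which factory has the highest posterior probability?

Since the prior is uniform, the posterior is proportional to the likelihood:
  Plant A: 0.1
  Plant E: 0.215
  Plant C: 0.04
  Plant F: 0.0625
  Plant D: 0.1575
Total = 0.575.
Largest term belongs to Plant E, so Plant E is most probable.

Plant E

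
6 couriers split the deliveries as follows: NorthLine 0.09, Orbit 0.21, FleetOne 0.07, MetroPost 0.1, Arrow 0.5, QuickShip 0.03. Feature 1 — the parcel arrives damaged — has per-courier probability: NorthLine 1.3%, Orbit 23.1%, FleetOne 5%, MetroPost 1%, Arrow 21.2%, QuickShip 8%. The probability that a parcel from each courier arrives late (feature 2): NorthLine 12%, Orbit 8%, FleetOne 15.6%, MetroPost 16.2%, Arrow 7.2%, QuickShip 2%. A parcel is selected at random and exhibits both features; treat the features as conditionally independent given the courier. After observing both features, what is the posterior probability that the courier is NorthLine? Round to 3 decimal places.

By Bayes' rule, posterior ∝ prior × likelihood:
  NorthLine: 0.09 × 0.013 × 0.12 = 0.0001404
  Orbit: 0.21 × 0.231 × 0.08 = 0.0038808
  FleetOne: 0.07 × 0.05 × 0.156 = 0.000546
  MetroPost: 0.1 × 0.01 × 0.162 = 0.000162
  Arrow: 0.5 × 0.212 × 0.072 = 0.007632
  QuickShip: 0.03 × 0.08 × 0.02 = 0.000048
Sum = 0.0124092.
P(NorthLine | evidence) = 0.0001404 / 0.0124092 ≈ 0.011.

0.011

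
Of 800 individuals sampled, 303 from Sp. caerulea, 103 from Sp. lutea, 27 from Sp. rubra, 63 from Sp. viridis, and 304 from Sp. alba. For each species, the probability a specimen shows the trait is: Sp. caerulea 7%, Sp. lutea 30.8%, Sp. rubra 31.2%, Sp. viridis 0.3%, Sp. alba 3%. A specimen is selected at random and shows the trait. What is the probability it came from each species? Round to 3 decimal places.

Sp. caerulea 0.300, Sp. lutea 0.449, Sp. rubra 0.119, Sp. viridis 0.003, Sp. alba 0.129

By Bayes' rule, posterior ∝ prior × likelihood:
  Sp. caerulea: 0.37875 × 0.07 = 0.0265125
  Sp. lutea: 0.12875 × 0.308 = 0.039655
  Sp. rubra: 0.03375 × 0.312 = 0.01053
  Sp. viridis: 0.07875 × 0.003 = 0.00023625
  Sp. alba: 0.38 × 0.03 = 0.0114
Sum = 0.08833375.
P(Sp. caerulea | trait) = 0.0265125/0.08833375 ≈ 0.300
P(Sp. lutea | trait) = 0.039655/0.08833375 ≈ 0.449
P(Sp. rubra | trait) = 0.01053/0.08833375 ≈ 0.119
P(Sp. viridis | trait) = 0.00023625/0.08833375 ≈ 0.003
P(Sp. alba | trait) = 0.0114/0.08833375 ≈ 0.129
(Check: 0.300+0.449+0.119+0.003+0.129 = 1.000.)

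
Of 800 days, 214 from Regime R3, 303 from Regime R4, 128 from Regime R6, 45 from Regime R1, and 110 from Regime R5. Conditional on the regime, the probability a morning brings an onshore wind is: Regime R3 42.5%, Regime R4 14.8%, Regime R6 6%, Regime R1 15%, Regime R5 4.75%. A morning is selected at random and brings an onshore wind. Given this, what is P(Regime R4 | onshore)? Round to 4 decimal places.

0.2885

Unnormalized posteriors (prior × likelihood):
  Regime R3: 0.2675 × 0.425 = 0.1136875
  Regime R4: 0.37875 × 0.148 = 0.056055
  Regime R6: 0.16 × 0.06 = 0.0096
  Regime R1: 0.05625 × 0.15 = 0.0084375
  Regime R5: 0.1375 × 0.0475 = 0.00653125
Total = 0.19431125.
P(Regime R4 | evidence) = 0.056055 / 0.19431125 ≈ 0.2885.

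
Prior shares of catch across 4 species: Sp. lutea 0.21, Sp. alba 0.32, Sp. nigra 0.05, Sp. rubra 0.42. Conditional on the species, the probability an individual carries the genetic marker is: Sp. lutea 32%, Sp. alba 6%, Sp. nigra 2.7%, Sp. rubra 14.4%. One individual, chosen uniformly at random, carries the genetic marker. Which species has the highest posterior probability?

Unnormalized posteriors (prior × likelihood):
  Sp. lutea: 0.21 × 0.32 = 0.0672
  Sp. alba: 0.32 × 0.06 = 0.0192
  Sp. nigra: 0.05 × 0.027 = 0.00135
  Sp. rubra: 0.42 × 0.144 = 0.06048
Normalizing constant = 0.14823.
Largest term belongs to Sp. lutea, so Sp. lutea is most probable.

Sp. lutea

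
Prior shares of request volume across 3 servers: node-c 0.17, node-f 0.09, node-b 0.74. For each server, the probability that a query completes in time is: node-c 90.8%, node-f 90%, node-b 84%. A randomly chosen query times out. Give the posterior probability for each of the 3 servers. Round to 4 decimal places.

Taking complements, P(timeout | each) = node-c 0.092, node-f 0.1, node-b 0.16.
Unnormalized posteriors (prior × likelihood):
  node-c: 0.17 × 0.092 = 0.01564
  node-f: 0.09 × 0.1 = 0.009
  node-b: 0.74 × 0.16 = 0.1184
Total = 0.14304.
P(node-c | timeout) = 0.01564/0.14304 ≈ 0.1093
P(node-f | timeout) = 0.009/0.14304 ≈ 0.0629
P(node-b | timeout) = 0.1184/0.14304 ≈ 0.8277
(Check: 0.1093+0.0629+0.8277 = 0.9999.)

node-c 0.1093, node-f 0.0629, node-b 0.8277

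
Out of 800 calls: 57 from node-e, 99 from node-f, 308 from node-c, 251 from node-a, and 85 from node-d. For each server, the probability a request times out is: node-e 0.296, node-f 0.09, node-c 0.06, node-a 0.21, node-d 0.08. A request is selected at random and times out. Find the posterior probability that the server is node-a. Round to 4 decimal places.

0.5079

Compute prior × likelihood for every hypothesis:
  node-e: 0.07125 × 0.296 = 0.02109
  node-f: 0.12375 × 0.09 = 0.0111375
  node-c: 0.385 × 0.06 = 0.0231
  node-a: 0.31375 × 0.21 = 0.0658875
  node-d: 0.10625 × 0.08 = 0.0085
Sum = 0.129715.
P(node-a | evidence) = 0.0658875 / 0.129715 ≈ 0.5079.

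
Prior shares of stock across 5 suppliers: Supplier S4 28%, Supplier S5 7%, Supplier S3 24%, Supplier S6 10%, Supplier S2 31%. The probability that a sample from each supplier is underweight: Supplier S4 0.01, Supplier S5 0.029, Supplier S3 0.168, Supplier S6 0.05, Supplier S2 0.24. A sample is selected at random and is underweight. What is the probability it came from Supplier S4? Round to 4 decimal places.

Compute prior × likelihood for every hypothesis:
  Supplier S4: 0.28 × 0.01 = 0.0028
  Supplier S5: 0.07 × 0.029 = 0.00203
  Supplier S3: 0.24 × 0.168 = 0.04032
  Supplier S6: 0.1 × 0.05 = 0.005
  Supplier S2: 0.31 × 0.24 = 0.0744
Total = 0.12455.
P(Supplier S4 | evidence) = 0.0028 / 0.12455 ≈ 0.0225.

0.0225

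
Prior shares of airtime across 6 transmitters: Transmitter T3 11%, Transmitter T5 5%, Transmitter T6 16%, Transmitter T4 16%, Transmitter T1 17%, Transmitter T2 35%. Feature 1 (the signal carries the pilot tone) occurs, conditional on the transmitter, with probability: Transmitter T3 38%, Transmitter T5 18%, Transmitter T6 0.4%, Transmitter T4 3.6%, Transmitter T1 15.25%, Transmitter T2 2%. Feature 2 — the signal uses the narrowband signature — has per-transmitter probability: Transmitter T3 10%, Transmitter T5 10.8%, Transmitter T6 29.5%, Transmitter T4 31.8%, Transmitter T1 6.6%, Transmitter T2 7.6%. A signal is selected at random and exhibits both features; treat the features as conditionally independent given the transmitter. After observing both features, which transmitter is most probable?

Transmitter T3

Prior × likelihood for each hypothesis:
  Transmitter T3: 0.11 × 0.38 × 0.1 = 0.00418
  Transmitter T5: 0.05 × 0.18 × 0.108 = 0.000972
  Transmitter T6: 0.16 × 0.004 × 0.295 = 0.0001888
  Transmitter T4: 0.16 × 0.036 × 0.318 = 0.00183168
  Transmitter T1: 0.17 × 0.1525 × 0.066 = 0.00171105
  Transmitter T2: 0.35 × 0.02 × 0.076 = 0.000532
Total = 0.00941553.
Largest term belongs to Transmitter T3, so Transmitter T3 is most probable.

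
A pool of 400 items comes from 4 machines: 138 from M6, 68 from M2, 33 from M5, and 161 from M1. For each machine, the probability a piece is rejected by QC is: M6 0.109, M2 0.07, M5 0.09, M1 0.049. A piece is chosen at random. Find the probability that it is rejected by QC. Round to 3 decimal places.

Prior × likelihood for each hypothesis:
  M6: 0.345 × 0.109 = 0.037605
  M2: 0.17 × 0.07 = 0.0119
  M5: 0.0825 × 0.09 = 0.007425
  M1: 0.4025 × 0.049 = 0.0197225
P(rejected) = 0.037605 + 0.0119 + 0.007425 + 0.0197225 = 0.0766525 → 0.077.

0.077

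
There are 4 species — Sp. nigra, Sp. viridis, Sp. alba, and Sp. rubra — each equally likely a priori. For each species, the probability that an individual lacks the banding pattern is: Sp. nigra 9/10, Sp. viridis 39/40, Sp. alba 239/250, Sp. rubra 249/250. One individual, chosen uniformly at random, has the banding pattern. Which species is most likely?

Sp. nigra

Taking complements, P(banded | each) = Sp. nigra 0.1, Sp. viridis 0.025, Sp. alba 0.044, Sp. rubra 0.004.
Since the prior is uniform, the posterior is proportional to the likelihood:
  Sp. nigra: 0.1
  Sp. viridis: 0.025
  Sp. alba: 0.044
  Sp. rubra: 0.004
Normalizing constant = 0.173.
Largest term belongs to Sp. nigra, so Sp. nigra is most probable.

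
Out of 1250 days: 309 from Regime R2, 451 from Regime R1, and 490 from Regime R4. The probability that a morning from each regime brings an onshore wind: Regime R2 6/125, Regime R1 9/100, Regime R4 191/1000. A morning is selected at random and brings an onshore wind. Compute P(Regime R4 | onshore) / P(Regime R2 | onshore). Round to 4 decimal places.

Unnormalized posteriors (prior × likelihood):
  Regime R2: 0.2472 × 0.048 = 0.0118656
  Regime R1: 0.3608 × 0.09 = 0.032472
  Regime R4: 0.392 × 0.191 = 0.074872
Sum = 0.1192096.
The ratio is 0.074872 / 0.0118656 (the normalizer cancels) = 6.3100.

6.3100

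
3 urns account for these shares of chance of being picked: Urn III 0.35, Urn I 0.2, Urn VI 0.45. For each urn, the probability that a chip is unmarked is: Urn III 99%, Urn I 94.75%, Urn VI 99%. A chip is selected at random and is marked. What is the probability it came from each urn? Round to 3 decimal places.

Taking complements, P(marked | each) = Urn III 0.01, Urn I 0.0525, Urn VI 0.01.
Unnormalized posteriors (prior × likelihood):
  Urn III: 0.35 × 0.01 = 0.0035
  Urn I: 0.2 × 0.0525 = 0.0105
  Urn VI: 0.45 × 0.01 = 0.0045
Sum = 0.0185.
P(Urn III | marked) = 0.0035/0.0185 ≈ 0.189
P(Urn I | marked) = 0.0105/0.0185 ≈ 0.568
P(Urn VI | marked) = 0.0045/0.0185 ≈ 0.243

Urn III 0.189, Urn I 0.568, Urn VI 0.243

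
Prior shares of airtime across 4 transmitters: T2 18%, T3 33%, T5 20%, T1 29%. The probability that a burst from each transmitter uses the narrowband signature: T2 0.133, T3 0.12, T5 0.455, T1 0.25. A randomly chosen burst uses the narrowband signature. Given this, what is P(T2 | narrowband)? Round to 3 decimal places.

Unnormalized posteriors (prior × likelihood):
  T2: 0.18 × 0.133 = 0.02394
  T3: 0.33 × 0.12 = 0.0396
  T5: 0.2 × 0.455 = 0.091
  T1: 0.29 × 0.25 = 0.0725
Normalizing constant = 0.22704.
P(T2 | evidence) = 0.02394 / 0.22704 ≈ 0.105.

0.105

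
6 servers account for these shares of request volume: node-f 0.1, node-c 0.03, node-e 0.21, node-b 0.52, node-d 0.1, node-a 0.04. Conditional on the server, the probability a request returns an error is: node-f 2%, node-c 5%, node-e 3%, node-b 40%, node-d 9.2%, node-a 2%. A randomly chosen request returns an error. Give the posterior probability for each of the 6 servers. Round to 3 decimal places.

node-f 0.009, node-c 0.007, node-e 0.028, node-b 0.913, node-d 0.040, node-a 0.004

Unnormalized posteriors (prior × likelihood):
  node-f: 0.1 × 0.02 = 0.002
  node-c: 0.03 × 0.05 = 0.0015
  node-e: 0.21 × 0.03 = 0.0063
  node-b: 0.52 × 0.4 = 0.208
  node-d: 0.1 × 0.092 = 0.0092
  node-a: 0.04 × 0.02 = 0.0008
Normalizing constant = 0.2278.
P(node-f | error) = 0.002/0.2278 ≈ 0.009
P(node-c | error) = 0.0015/0.2278 ≈ 0.007
P(node-e | error) = 0.0063/0.2278 ≈ 0.028
P(node-b | error) = 0.208/0.2278 ≈ 0.913
P(node-d | error) = 0.0092/0.2278 ≈ 0.040
P(node-a | error) = 0.0008/0.2278 ≈ 0.004
(Check: 0.009+0.007+0.028+0.913+0.040+0.004 = 1.001.)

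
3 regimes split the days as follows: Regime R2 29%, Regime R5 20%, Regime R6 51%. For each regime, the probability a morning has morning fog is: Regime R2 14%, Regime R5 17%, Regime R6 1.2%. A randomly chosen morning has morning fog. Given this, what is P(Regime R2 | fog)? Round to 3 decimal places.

By Bayes' rule, posterior ∝ prior × likelihood:
  Regime R2: 0.29 × 0.14 = 0.0406
  Regime R5: 0.2 × 0.17 = 0.034
  Regime R6: 0.51 × 0.012 = 0.00612
Normalizing constant = 0.08072.
P(Regime R2 | evidence) = 0.0406 / 0.08072 ≈ 0.503.

0.503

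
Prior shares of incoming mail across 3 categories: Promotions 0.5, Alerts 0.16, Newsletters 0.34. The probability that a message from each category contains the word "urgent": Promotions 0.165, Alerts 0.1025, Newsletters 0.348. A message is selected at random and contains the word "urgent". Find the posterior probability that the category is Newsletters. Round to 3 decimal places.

0.545

By Bayes' rule, posterior ∝ prior × likelihood:
  Promotions: 0.5 × 0.165 = 0.0825
  Alerts: 0.16 × 0.1025 = 0.0164
  Newsletters: 0.34 × 0.348 = 0.11832
Normalizing constant = 0.21722.
P(Newsletters | evidence) = 0.11832 / 0.21722 ≈ 0.545.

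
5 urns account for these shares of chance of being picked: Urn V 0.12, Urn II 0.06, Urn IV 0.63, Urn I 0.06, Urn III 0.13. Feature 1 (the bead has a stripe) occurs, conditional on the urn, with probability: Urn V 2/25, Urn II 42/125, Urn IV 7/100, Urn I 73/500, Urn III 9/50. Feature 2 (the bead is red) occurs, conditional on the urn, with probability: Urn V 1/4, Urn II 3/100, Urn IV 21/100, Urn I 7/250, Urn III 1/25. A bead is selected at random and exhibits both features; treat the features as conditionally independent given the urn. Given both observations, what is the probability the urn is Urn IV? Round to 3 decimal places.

0.689

By Bayes' rule, posterior ∝ prior × likelihood:
  Urn V: 0.12 × 0.08 × 0.25 = 0.0024
  Urn II: 0.06 × 0.336 × 0.03 = 0.0006048
  Urn IV: 0.63 × 0.07 × 0.21 = 0.009261
  Urn I: 0.06 × 0.146 × 0.028 = 0.00024528
  Urn III: 0.13 × 0.18 × 0.04 = 0.000936
Total = 0.01344708.
P(Urn IV | evidence) = 0.009261 / 0.01344708 ≈ 0.689.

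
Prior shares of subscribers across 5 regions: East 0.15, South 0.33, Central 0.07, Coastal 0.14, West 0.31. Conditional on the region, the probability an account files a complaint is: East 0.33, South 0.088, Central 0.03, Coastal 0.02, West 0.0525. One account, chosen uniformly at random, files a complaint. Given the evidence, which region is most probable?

East

By Bayes' rule, posterior ∝ prior × likelihood:
  East: 0.15 × 0.33 = 0.0495
  South: 0.33 × 0.088 = 0.02904
  Central: 0.07 × 0.03 = 0.0021
  Coastal: 0.14 × 0.02 = 0.0028
  West: 0.31 × 0.0525 = 0.016275
Total = 0.099715.
Largest term belongs to East, so East is most probable.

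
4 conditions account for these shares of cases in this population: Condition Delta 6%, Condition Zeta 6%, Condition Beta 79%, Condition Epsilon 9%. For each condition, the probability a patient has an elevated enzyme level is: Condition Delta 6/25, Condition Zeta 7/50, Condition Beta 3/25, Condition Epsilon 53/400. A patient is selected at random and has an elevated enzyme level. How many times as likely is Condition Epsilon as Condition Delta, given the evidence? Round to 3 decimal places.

0.828

Prior × likelihood for each hypothesis:
  Condition Delta: 0.06 × 0.24 = 0.0144
  Condition Zeta: 0.06 × 0.14 = 0.0084
  Condition Beta: 0.79 × 0.12 = 0.0948
  Condition Epsilon: 0.09 × 0.1325 = 0.011925
Normalizing constant = 0.129525.
The ratio is 0.011925 / 0.0144 (the normalizer cancels) = 0.828.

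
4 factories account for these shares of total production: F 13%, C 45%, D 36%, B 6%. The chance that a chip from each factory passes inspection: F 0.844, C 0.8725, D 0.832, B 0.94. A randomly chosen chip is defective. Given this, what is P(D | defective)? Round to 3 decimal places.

Taking complements, P(defective | each) = F 0.156, C 0.1275, D 0.168, B 0.06.
Prior × likelihood for each hypothesis:
  F: 0.13 × 0.156 = 0.02028
  C: 0.45 × 0.1275 = 0.057375
  D: 0.36 × 0.168 = 0.06048
  B: 0.06 × 0.06 = 0.0036
Sum = 0.141735.
P(D | evidence) = 0.06048 / 0.141735 ≈ 0.427.

0.427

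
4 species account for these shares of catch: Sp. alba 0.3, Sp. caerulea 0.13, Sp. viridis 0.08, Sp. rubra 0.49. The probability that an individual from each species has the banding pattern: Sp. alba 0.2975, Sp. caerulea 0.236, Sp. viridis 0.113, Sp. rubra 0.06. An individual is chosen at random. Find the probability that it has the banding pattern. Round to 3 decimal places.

0.158

Prior × likelihood for each hypothesis:
  Sp. alba: 0.3 × 0.2975 = 0.08925
  Sp. caerulea: 0.13 × 0.236 = 0.03068
  Sp. viridis: 0.08 × 0.113 = 0.00904
  Sp. rubra: 0.49 × 0.06 = 0.0294
P(banded) = 0.08925 + 0.03068 + 0.00904 + 0.0294 = 0.15837 → 0.158.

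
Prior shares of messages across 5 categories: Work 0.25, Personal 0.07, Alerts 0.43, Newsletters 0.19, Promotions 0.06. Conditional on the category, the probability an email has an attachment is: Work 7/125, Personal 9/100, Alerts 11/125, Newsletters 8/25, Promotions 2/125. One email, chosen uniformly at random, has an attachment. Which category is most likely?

Newsletters

Compute prior × likelihood for every hypothesis:
  Work: 0.25 × 0.056 = 0.014
  Personal: 0.07 × 0.09 = 0.0063
  Alerts: 0.43 × 0.088 = 0.03784
  Newsletters: 0.19 × 0.32 = 0.0608
  Promotions: 0.06 × 0.016 = 0.00096
Total = 0.1199.
Largest term belongs to Newsletters, so Newsletters is most probable.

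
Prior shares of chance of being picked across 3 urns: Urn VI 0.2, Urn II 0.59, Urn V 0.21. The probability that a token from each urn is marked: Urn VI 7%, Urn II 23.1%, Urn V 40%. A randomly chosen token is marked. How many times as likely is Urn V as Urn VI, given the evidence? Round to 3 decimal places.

Unnormalized posteriors (prior × likelihood):
  Urn VI: 0.2 × 0.07 = 0.014
  Urn II: 0.59 × 0.231 = 0.13629
  Urn V: 0.21 × 0.4 = 0.084
Total = 0.23429.
The ratio is 0.084 / 0.014 (the normalizer cancels) = 6.000.

6.000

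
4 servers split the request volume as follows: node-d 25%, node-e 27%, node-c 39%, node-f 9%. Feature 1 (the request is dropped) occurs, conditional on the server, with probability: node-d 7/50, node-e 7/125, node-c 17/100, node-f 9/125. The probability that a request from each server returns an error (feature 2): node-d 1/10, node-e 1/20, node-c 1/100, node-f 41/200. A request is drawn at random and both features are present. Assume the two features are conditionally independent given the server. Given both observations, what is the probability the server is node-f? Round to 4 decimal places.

Compute prior × likelihood for every hypothesis:
  node-d: 0.25 × 0.14 × 0.1 = 0.0035
  node-e: 0.27 × 0.056 × 0.05 = 0.000756
  node-c: 0.39 × 0.17 × 0.01 = 0.000663
  node-f: 0.09 × 0.072 × 0.205 = 0.0013284
Sum = 0.0062474.
P(node-f | evidence) = 0.0013284 / 0.0062474 ≈ 0.2126.

0.2126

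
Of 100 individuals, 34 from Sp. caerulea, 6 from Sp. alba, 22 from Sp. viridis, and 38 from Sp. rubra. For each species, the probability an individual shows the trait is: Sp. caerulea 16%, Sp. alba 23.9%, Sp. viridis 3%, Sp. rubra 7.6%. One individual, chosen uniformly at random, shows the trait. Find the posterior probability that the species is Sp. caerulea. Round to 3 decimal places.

0.522

Unnormalized posteriors (prior × likelihood):
  Sp. caerulea: 0.34 × 0.16 = 0.0544
  Sp. alba: 0.06 × 0.239 = 0.01434
  Sp. viridis: 0.22 × 0.03 = 0.0066
  Sp. rubra: 0.38 × 0.076 = 0.02888
Total = 0.10422.
P(Sp. caerulea | evidence) = 0.0544 / 0.10422 ≈ 0.522.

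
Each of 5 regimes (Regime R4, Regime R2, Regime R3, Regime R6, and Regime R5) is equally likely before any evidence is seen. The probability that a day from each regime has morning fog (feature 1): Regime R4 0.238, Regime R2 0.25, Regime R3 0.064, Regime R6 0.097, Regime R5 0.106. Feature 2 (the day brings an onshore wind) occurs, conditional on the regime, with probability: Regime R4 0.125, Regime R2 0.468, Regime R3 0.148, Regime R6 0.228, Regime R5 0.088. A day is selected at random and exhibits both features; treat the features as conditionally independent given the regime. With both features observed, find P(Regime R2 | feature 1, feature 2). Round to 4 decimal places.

0.6234

Since the prior is uniform, the posterior is proportional to the likelihood:
  Regime R4: 0.238 × 0.125 = 0.02975
  Regime R2: 0.25 × 0.468 = 0.117
  Regime R3: 0.064 × 0.148 = 0.009472
  Regime R6: 0.097 × 0.228 = 0.022116
  Regime R5: 0.106 × 0.088 = 0.009328
Total = 0.187666.
P(Regime R2 | evidence) = 0.117 / 0.187666 ≈ 0.6234.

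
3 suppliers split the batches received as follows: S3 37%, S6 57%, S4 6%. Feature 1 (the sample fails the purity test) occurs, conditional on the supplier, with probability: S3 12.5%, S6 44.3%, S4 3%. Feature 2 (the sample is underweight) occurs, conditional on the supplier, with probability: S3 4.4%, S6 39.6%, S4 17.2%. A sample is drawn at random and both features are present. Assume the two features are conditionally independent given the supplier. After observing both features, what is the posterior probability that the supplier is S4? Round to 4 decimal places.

0.0030

Compute prior × likelihood for every hypothesis:
  S3: 0.37 × 0.125 × 0.044 = 0.002035
  S6: 0.57 × 0.443 × 0.396 = 0.09999396
  S4: 0.06 × 0.03 × 0.172 = 0.0003096
Normalizing constant = 0.10233856.
P(S4 | evidence) = 0.0003096 / 0.10233856 ≈ 0.0030.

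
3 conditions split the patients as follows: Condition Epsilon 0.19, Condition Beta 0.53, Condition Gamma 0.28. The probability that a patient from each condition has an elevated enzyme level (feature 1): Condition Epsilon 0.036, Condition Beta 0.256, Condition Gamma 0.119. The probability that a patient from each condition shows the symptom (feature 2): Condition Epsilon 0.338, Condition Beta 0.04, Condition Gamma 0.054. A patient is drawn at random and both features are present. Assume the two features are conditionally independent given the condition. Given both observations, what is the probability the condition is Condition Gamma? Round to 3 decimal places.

0.189

Unnormalized posteriors (prior × likelihood):
  Condition Epsilon: 0.19 × 0.036 × 0.338 = 0.00231192
  Condition Beta: 0.53 × 0.256 × 0.04 = 0.0054272
  Condition Gamma: 0.28 × 0.119 × 0.054 = 0.00179928
Total = 0.0095384.
P(Condition Gamma | evidence) = 0.00179928 / 0.0095384 ≈ 0.189.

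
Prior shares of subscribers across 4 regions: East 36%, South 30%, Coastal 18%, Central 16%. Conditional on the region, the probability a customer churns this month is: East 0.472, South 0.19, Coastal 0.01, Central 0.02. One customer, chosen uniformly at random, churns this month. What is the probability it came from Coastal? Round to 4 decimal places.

By Bayes' rule, posterior ∝ prior × likelihood:
  East: 0.36 × 0.472 = 0.16992
  South: 0.3 × 0.19 = 0.057
  Coastal: 0.18 × 0.01 = 0.0018
  Central: 0.16 × 0.02 = 0.0032
Total = 0.23192.
P(Coastal | evidence) = 0.0018 / 0.23192 ≈ 0.0078.

0.0078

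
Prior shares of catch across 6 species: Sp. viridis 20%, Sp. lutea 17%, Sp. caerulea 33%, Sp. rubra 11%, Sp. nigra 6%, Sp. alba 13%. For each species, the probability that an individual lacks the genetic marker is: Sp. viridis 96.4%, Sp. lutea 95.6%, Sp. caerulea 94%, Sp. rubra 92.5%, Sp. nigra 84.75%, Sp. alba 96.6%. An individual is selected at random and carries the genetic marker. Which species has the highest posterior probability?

Taking complements, P(marker | each) = Sp. viridis 0.036, Sp. lutea 0.044, Sp. caerulea 0.06, Sp. rubra 0.075, Sp. nigra 0.1525, Sp. alba 0.034.
By Bayes' rule, posterior ∝ prior × likelihood:
  Sp. viridis: 0.2 × 0.036 = 0.0072
  Sp. lutea: 0.17 × 0.044 = 0.00748
  Sp. caerulea: 0.33 × 0.06 = 0.0198
  Sp. rubra: 0.11 × 0.075 = 0.00825
  Sp. nigra: 0.06 × 0.1525 = 0.00915
  Sp. alba: 0.13 × 0.034 = 0.00442
Total = 0.0563.
Largest term belongs to Sp. caerulea, so Sp. caerulea is most probable.

Sp. caerulea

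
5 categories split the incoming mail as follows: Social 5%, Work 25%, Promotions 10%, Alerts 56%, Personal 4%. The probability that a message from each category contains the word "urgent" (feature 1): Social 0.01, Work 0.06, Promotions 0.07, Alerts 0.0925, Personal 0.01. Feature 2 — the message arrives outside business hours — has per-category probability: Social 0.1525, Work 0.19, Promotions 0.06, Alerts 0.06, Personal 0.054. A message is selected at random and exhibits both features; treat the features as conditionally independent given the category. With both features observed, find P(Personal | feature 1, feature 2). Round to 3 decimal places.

By Bayes' rule, posterior ∝ prior × likelihood:
  Social: 0.05 × 0.01 × 0.1525 = 0.00007625
  Work: 0.25 × 0.06 × 0.19 = 0.00285
  Promotions: 0.1 × 0.07 × 0.06 = 0.00042
  Alerts: 0.56 × 0.0925 × 0.06 = 0.003108
  Personal: 0.04 × 0.01 × 0.054 = 0.0000216
Normalizing constant = 0.00647585.
P(Personal | evidence) = 0.0000216 / 0.00647585 ≈ 0.003.

0.003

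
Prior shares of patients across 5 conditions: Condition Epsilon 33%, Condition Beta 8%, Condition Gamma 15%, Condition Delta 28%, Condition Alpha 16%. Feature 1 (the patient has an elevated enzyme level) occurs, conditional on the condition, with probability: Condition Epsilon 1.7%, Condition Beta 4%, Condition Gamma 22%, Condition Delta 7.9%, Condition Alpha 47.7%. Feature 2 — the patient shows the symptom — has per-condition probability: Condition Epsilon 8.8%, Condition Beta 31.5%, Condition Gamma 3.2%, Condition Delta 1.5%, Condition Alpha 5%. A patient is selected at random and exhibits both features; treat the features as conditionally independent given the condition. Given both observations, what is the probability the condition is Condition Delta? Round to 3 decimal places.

By Bayes' rule, posterior ∝ prior × likelihood:
  Condition Epsilon: 0.33 × 0.017 × 0.088 = 0.00049368
  Condition Beta: 0.08 × 0.04 × 0.315 = 0.001008
  Condition Gamma: 0.15 × 0.22 × 0.032 = 0.001056
  Condition Delta: 0.28 × 0.079 × 0.015 = 0.0003318
  Condition Alpha: 0.16 × 0.477 × 0.05 = 0.003816
Sum = 0.00670548.
P(Condition Delta | evidence) = 0.0003318 / 0.00670548 ≈ 0.049.

0.049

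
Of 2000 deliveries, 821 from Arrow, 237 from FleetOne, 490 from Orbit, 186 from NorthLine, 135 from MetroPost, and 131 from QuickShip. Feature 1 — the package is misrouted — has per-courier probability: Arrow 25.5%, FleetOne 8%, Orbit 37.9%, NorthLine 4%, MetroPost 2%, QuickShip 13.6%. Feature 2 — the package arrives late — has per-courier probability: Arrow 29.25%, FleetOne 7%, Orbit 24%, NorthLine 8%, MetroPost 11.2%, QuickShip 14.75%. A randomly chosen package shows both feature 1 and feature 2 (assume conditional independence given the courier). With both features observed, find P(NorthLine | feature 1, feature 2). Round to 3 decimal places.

Compute prior × likelihood for every hypothesis:
  Arrow: 0.4105 × 0.255 × 0.2925 = 0.03061816875
  FleetOne: 0.1185 × 0.08 × 0.07 = 0.0006636
  Orbit: 0.245 × 0.379 × 0.24 = 0.0222852
  NorthLine: 0.093 × 0.04 × 0.08 = 0.0002976
  MetroPost: 0.0675 × 0.02 × 0.112 = 0.0001512
  QuickShip: 0.0655 × 0.136 × 0.1475 = 0.00131393
Sum = 0.05532969875.
P(NorthLine | evidence) = 0.0002976 / 0.05532969875 ≈ 0.005.

0.005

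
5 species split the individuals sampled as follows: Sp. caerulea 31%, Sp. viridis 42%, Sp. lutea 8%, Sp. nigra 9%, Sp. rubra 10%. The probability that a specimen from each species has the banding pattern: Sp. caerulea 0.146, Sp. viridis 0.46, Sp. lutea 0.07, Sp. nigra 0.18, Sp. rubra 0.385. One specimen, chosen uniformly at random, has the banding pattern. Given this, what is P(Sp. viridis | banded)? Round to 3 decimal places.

By Bayes' rule, posterior ∝ prior × likelihood:
  Sp. caerulea: 0.31 × 0.146 = 0.04526
  Sp. viridis: 0.42 × 0.46 = 0.1932
  Sp. lutea: 0.08 × 0.07 = 0.0056
  Sp. nigra: 0.09 × 0.18 = 0.0162
  Sp. rubra: 0.1 × 0.385 = 0.0385
Normalizing constant = 0.29876.
P(Sp. viridis | evidence) = 0.1932 / 0.29876 ≈ 0.647.

0.647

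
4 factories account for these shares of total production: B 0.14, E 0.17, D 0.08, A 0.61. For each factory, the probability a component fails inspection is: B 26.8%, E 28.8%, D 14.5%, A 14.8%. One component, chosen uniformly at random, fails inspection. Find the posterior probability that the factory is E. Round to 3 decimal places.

0.260

Unnormalized posteriors (prior × likelihood):
  B: 0.14 × 0.268 = 0.03752
  E: 0.17 × 0.288 = 0.04896
  D: 0.08 × 0.145 = 0.0116
  A: 0.61 × 0.148 = 0.09028
Total = 0.18836.
P(E | evidence) = 0.04896 / 0.18836 ≈ 0.260.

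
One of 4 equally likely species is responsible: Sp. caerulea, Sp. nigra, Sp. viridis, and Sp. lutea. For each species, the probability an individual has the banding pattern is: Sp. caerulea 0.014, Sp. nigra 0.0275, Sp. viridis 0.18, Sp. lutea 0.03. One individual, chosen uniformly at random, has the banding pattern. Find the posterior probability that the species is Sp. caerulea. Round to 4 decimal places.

Since the prior is uniform, the posterior is proportional to the likelihood:
  Sp. caerulea: 0.014
  Sp. nigra: 0.0275
  Sp. viridis: 0.18
  Sp. lutea: 0.03
Sum = 0.2515.
P(Sp. caerulea | evidence) = 0.014 / 0.2515 ≈ 0.0557.

0.0557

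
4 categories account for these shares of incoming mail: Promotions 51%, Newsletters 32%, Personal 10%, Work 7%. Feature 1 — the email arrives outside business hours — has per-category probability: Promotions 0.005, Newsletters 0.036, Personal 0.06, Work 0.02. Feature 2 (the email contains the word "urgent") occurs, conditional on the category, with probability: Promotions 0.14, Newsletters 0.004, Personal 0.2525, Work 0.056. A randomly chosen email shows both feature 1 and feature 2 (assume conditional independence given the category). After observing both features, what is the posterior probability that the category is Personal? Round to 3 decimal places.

Compute prior × likelihood for every hypothesis:
  Promotions: 0.51 × 0.005 × 0.14 = 0.000357
  Newsletters: 0.32 × 0.036 × 0.004 = 0.00004608
  Personal: 0.1 × 0.06 × 0.2525 = 0.001515
  Work: 0.07 × 0.02 × 0.056 = 0.0000784
Total = 0.00199648.
P(Personal | evidence) = 0.001515 / 0.00199648 ≈ 0.759.

0.759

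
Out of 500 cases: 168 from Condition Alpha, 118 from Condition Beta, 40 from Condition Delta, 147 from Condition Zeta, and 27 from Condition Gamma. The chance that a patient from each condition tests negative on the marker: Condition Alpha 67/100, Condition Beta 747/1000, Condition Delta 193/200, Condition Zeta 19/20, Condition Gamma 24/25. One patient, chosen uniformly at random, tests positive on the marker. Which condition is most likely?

Taking complements, P(marker-positive | each) = Condition Alpha 0.33, Condition Beta 0.253, Condition Delta 0.035, Condition Zeta 0.05, Condition Gamma 0.04.
Unnormalized posteriors (prior × likelihood):
  Condition Alpha: 0.336 × 0.33 = 0.11088
  Condition Beta: 0.236 × 0.253 = 0.059708
  Condition Delta: 0.08 × 0.035 = 0.0028
  Condition Zeta: 0.294 × 0.05 = 0.0147
  Condition Gamma: 0.054 × 0.04 = 0.00216
Sum = 0.190248.
Largest term belongs to Condition Alpha, so Condition Alpha is most probable.

Condition Alpha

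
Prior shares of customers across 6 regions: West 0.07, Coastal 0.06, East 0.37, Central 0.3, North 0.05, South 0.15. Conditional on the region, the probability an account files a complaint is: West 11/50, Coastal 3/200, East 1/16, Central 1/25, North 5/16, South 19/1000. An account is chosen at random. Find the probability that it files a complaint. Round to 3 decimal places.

0.070

By Bayes' rule, posterior ∝ prior × likelihood:
  West: 0.07 × 0.22 = 0.0154
  Coastal: 0.06 × 0.015 = 0.0009
  East: 0.37 × 0.0625 = 0.023125
  Central: 0.3 × 0.04 = 0.012
  North: 0.05 × 0.3125 = 0.015625
  South: 0.15 × 0.019 = 0.00285
P(complaint) = 0.0154 + 0.0009 + 0.023125 + 0.012 + 0.015625 + 0.00285 = 0.0699 → 0.070.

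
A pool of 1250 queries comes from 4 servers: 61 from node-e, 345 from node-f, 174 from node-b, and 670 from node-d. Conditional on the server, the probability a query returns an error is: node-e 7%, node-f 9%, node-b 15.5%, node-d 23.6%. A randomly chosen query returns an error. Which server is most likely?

node-d

Compute prior × likelihood for every hypothesis:
  node-e: 0.0488 × 0.07 = 0.003416
  node-f: 0.276 × 0.09 = 0.02484
  node-b: 0.1392 × 0.155 = 0.021576
  node-d: 0.536 × 0.236 = 0.126496
Total = 0.176328.
Largest term belongs to node-d, so node-d is most probable.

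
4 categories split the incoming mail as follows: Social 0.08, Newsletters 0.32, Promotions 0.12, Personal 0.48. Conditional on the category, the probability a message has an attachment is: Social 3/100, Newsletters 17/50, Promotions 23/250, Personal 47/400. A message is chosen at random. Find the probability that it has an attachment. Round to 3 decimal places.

By Bayes' rule, posterior ∝ prior × likelihood:
  Social: 0.08 × 0.03 = 0.0024
  Newsletters: 0.32 × 0.34 = 0.1088
  Promotions: 0.12 × 0.092 = 0.01104
  Personal: 0.48 × 0.1175 = 0.0564
P(attachment) = 0.0024 + 0.1088 + 0.01104 + 0.0564 = 0.17864 → 0.179.

0.179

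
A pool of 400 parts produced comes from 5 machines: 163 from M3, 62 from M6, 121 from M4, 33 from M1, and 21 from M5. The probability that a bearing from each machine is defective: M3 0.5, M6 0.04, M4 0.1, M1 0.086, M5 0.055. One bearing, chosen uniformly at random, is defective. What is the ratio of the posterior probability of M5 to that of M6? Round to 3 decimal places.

By Bayes' rule, posterior ∝ prior × likelihood:
  M3: 0.4075 × 0.5 = 0.20375
  M6: 0.155 × 0.04 = 0.0062
  M4: 0.3025 × 0.1 = 0.03025
  M1: 0.0825 × 0.086 = 0.007095
  M5: 0.0525 × 0.055 = 0.0028875
Total = 0.2501825.
The ratio is 0.0028875 / 0.0062 (the normalizer cancels) = 0.466.

0.466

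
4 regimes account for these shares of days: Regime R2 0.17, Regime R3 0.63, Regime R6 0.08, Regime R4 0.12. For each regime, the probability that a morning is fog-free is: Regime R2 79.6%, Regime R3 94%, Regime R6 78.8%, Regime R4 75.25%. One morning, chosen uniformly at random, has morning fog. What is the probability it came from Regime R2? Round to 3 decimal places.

0.291

Taking complements, P(fog | each) = Regime R2 0.204, Regime R3 0.06, Regime R6 0.212, Regime R4 0.2475.
Prior × likelihood for each hypothesis:
  Regime R2: 0.17 × 0.204 = 0.03468
  Regime R3: 0.63 × 0.06 = 0.0378
  Regime R6: 0.08 × 0.212 = 0.01696
  Regime R4: 0.12 × 0.2475 = 0.0297
Total = 0.11914.
P(Regime R2 | evidence) = 0.03468 / 0.11914 ≈ 0.291.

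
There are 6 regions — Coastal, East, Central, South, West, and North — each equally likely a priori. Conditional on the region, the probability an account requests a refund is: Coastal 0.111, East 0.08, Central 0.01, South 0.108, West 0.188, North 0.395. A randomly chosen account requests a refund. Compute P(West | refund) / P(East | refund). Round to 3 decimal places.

With a uniform prior (1/6 each), posterior ∝ likelihood:
  Coastal: 0.111
  East: 0.08
  Central: 0.01
  South: 0.108
  West: 0.188
  North: 0.395
Normalizing constant = 0.892.
The ratio is 0.188 / 0.08 (the normalizer cancels) = 2.350.

2.350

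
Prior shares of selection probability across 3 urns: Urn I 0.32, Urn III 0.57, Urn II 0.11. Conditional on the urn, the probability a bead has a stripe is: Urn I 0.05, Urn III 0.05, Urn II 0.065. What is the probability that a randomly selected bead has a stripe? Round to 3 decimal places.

By Bayes' rule, posterior ∝ prior × likelihood:
  Urn I: 0.32 × 0.05 = 0.016
  Urn III: 0.57 × 0.05 = 0.0285
  Urn II: 0.11 × 0.065 = 0.00715
P(striped) = 0.016 + 0.0285 + 0.00715 = 0.05165 → 0.052.

0.052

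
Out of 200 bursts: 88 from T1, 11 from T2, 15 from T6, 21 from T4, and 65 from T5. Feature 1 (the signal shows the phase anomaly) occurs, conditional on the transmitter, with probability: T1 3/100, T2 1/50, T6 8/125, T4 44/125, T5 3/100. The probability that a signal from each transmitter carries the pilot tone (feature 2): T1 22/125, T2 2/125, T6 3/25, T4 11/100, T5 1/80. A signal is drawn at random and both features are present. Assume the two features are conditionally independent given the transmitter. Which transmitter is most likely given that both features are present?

Unnormalized posteriors (prior × likelihood):
  T1: 0.44 × 0.03 × 0.176 = 0.0023232
  T2: 0.055 × 0.02 × 0.016 = 0.0000176
  T6: 0.075 × 0.064 × 0.12 = 0.000576
  T4: 0.105 × 0.352 × 0.11 = 0.0040656
  T5: 0.325 × 0.03 × 0.0125 = 0.000121875
Normalizing constant = 0.007104275.
Largest term belongs to T4, so T4 is most probable.

T4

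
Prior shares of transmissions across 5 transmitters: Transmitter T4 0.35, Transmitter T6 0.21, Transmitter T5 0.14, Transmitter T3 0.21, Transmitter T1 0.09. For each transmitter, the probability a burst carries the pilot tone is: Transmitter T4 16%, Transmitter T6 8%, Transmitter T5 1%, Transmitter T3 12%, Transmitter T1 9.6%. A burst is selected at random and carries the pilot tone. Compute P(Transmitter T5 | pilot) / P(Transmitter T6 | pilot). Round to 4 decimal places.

Compute prior × likelihood for every hypothesis:
  Transmitter T4: 0.35 × 0.16 = 0.056
  Transmitter T6: 0.21 × 0.08 = 0.0168
  Transmitter T5: 0.14 × 0.01 = 0.0014
  Transmitter T3: 0.21 × 0.12 = 0.0252
  Transmitter T1: 0.09 × 0.096 = 0.00864
Sum = 0.10804.
The ratio is 0.0014 / 0.0168 (the normalizer cancels) = 0.0833.

0.0833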